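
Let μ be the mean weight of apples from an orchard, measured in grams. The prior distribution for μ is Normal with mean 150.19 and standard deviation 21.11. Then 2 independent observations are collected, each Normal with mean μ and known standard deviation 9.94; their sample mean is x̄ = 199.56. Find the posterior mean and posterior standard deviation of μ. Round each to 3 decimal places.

Posterior mean ≈ 194.633; posterior SD ≈ 6.669

Prior precision 1/τ₀² = 1/21.11² = 0.00224400; data precision n/σ² = 2/9.94² = 0.0202422.
Posterior precision = 0.00224400 + 0.0202422 = 0.0224862, giving posterior SD = 1/√0.0224862 = 6.669.
Posterior mean = (0.00224400·150.19 + 0.0202422·199.56) / 0.0224862 = 194.633.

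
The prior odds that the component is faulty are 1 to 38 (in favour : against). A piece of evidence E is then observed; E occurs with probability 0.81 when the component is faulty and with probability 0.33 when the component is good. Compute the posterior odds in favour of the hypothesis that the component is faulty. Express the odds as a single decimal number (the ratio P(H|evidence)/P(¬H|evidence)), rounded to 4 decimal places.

Prior odds = 1/38 = 0.026316.
Likelihood ratio for E = 0.81/0.33 = 2.4545.
Posterior odds = prior odds × LR = 0.064593.

Posterior odds ≈ 0.0646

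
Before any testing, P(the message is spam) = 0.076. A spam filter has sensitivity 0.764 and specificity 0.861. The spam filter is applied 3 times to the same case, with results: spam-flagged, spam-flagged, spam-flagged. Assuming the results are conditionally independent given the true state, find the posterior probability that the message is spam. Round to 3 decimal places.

Let H be the event that the message is spam; start with P(H) = 0.076. P('spam-flagged'|H) = 0.764, P('spam-flagged'|¬H) = 0.139.
Update on result 1 ('spam-flagged'): P(H) ← 0.764·0.0760 / (0.764·0.0760 + 0.139·0.9240) = 0.058064/0.18650 = 0.3113.
Update on result 2 ('spam-flagged'): P(H) ← 0.764·0.3113 / (0.764·0.3113 + 0.139·0.6887) = 0.23786/0.33358 = 0.7130.
Update on result 3 ('spam-flagged'): P(H) ← 0.764·0.7130 / (0.764·0.7130 + 0.139·0.2870) = 0.54476/0.58465 = 0.9318.

Posterior P(H) ≈ 0.932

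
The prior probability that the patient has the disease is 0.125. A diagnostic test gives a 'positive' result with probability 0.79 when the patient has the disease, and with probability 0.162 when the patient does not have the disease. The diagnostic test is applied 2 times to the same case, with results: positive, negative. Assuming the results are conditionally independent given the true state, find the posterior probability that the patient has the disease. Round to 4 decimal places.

With H the event that the patient has the disease, the joint likelihood of the observed sequence is P(data|H) = 0.79·0.21 = 0.16590 and P(data|¬H) = 0.162·0.838 = 0.13576.
Bayes: P(H|data) = 0.125·0.16590 / (0.125·0.16590 + 0.875·0.13576) = 0.020737/0.13952 = 0.1486.

Posterior P(H) ≈ 0.1486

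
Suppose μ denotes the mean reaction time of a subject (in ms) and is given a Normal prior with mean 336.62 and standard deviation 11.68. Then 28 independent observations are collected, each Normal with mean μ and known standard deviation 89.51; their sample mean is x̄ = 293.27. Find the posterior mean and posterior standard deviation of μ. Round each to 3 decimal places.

With known σ, the Normal prior is conjugate. Weight on the data is w = (n/σ²)/(n/σ² + 1/τ₀²) = 0.00349474/(0.00349474+0.00733017) = 0.32284.
Posterior mean = w·x̄ + (1−w)·μ₀ = 0.32284·293.27 + 0.67716·336.62 = 322.625. Posterior variance = 1/(0.00349474+0.00733017) = 92.3795, so SD = 9.611.

Posterior mean ≈ 322.625; posterior SD ≈ 9.611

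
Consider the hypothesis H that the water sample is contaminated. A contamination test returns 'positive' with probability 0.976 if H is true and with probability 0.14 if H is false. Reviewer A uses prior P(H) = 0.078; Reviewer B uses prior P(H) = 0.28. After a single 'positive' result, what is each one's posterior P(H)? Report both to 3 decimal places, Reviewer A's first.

Reviewer A: 0.371; Reviewer B: 0.731

The likelihood ratio for a 'positive' result is 0.976/0.14 = 6.9714.
Reviewer A: prior odds 0.078/0.922 = 0.084599; posterior odds 0.58977; posterior probability 0.371.
Reviewer B: prior odds 0.28/0.72 = 0.38889; posterior odds 2.7111; posterior probability 0.731.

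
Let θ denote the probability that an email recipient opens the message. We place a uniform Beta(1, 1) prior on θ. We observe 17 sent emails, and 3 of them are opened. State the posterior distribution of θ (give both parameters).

Posterior: Beta(4, 15)

The binomial likelihood is conjugate to the Beta prior: with 3 successes and 14 failures, the posterior is Beta(1+3, 1+14) = Beta(4, 15).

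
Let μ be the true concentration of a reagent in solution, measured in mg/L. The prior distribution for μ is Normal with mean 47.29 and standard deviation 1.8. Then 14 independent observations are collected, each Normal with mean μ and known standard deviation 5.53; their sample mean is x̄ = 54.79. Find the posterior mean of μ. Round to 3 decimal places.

Prior precision 1/τ₀² = 1/1.8² = 0.308642; data precision n/σ² = 14/5.53² = 0.457802.
Posterior precision = 0.308642 + 0.457802 = 0.766444.
Posterior mean = (0.308642·47.29 + 0.457802·54.79) / 0.766444 = 51.770.

Posterior mean ≈ 51.770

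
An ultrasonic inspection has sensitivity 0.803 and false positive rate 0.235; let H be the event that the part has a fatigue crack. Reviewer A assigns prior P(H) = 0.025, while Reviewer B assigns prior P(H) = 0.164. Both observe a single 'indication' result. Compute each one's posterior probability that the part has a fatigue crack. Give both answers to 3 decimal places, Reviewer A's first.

Reviewer A: 0.081; Reviewer B: 0.401

The likelihood ratio for an 'indication' result is 0.803/0.235 = 3.4170.
Reviewer A: prior odds 0.025/0.975 = 0.025641; posterior odds 0.087616; posterior probability 0.081.
Reviewer B: prior odds 0.164/0.836 = 0.19617; posterior odds 0.67032; posterior probability 0.401.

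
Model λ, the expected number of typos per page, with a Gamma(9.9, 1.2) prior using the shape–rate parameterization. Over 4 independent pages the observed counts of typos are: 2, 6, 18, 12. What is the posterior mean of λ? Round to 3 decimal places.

Posterior mean ≈ 9.212

Total count ∑xᵢ = 38 over n = 4 pages.
Gamma is conjugate to the Poisson likelihood: posterior is Gamma(shape = 9.9+38 = 47.9, rate = 1.2+4 = 5.2).
E[λ | data] = 47.9/5.2 = 9.212.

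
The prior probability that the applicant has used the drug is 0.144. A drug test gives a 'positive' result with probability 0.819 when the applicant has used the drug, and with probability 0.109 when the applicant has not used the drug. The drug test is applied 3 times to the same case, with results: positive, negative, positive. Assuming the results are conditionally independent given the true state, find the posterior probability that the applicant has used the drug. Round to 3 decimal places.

Posterior P(H) ≈ 0.659

Let H be the event that the applicant has used the drug; start with P(H) = 0.144. P('positive'|H) = 0.819, P('positive'|¬H) = 0.109.
Update on result 1 ('positive'): P(H) ← 0.819·0.1440 / (0.819·0.1440 + 0.109·0.8560) = 0.11794/0.21124 = 0.5583.
Update on result 2 ('negative'): P(H) ← 0.181·0.5583 / (0.181·0.5583 + 0.891·0.4417) = 0.10105/0.49460 = 0.2043.
Update on result 3 ('positive'): P(H) ← 0.819·0.2043 / (0.819·0.2043 + 0.109·0.7957) = 0.16733/0.25406 = 0.6586.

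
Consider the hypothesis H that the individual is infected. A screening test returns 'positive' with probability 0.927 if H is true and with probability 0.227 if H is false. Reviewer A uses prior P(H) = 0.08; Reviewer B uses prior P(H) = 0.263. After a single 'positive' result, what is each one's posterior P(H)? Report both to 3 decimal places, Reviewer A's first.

The likelihood ratio for a 'positive' result is 0.927/0.227 = 4.0837.
Reviewer A: prior odds 0.08/0.92 = 0.086957; posterior odds 0.35510; posterior probability 0.262.
Reviewer B: prior odds 0.263/0.737 = 0.35685; posterior odds 1.4573; posterior probability 0.593.

Reviewer A: 0.262; Reviewer B: 0.593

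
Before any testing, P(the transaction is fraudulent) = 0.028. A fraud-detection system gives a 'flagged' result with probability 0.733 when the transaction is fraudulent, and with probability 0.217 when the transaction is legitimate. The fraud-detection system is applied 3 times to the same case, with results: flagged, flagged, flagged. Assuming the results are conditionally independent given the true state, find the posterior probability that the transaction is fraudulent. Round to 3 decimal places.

Posterior P(H) ≈ 0.526

With H the event that the transaction is fraudulent, the joint likelihood of the observed sequence is P(data|H) = 0.733·0.733·0.733 = 0.39383 and P(data|¬H) = 0.217·0.217·0.217 = 0.010218.
Bayes: P(H|data) = 0.028·0.39383 / (0.028·0.39383 + 0.972·0.010218) = 0.011027/0.020960 = 0.5261.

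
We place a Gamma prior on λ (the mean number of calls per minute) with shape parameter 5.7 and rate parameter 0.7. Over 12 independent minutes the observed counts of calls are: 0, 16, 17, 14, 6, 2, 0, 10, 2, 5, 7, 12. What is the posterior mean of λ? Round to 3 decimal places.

Posterior mean ≈ 7.614

Total count ∑xᵢ = 91 over n = 12 minutes.
Gamma is conjugate to the Poisson likelihood: posterior is Gamma(shape = 5.7+91 = 96.7, rate = 0.7+12 = 12.7).
E[λ | data] = 96.7/12.7 = 7.614.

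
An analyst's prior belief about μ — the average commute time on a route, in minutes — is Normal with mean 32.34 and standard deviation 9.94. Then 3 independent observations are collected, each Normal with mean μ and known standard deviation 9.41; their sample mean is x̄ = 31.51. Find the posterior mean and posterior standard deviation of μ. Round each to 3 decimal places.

Prior precision 1/τ₀² = 1/9.94² = 0.0101211; data precision n/σ² = 3/9.41² = 0.0338799.
Posterior precision = 0.0101211 + 0.0338799 = 0.0440010, giving posterior SD = 1/√0.0440010 = 4.767.
Posterior mean = (0.0101211·32.34 + 0.0338799·31.51) / 0.0440010 = 31.701.

Posterior mean ≈ 31.701; posterior SD ≈ 4.767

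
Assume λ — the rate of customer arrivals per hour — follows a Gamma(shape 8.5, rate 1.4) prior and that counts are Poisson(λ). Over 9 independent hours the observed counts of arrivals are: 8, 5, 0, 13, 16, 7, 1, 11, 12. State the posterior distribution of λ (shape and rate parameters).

The Poisson likelihood adds the total count to the shape and the number of exposure periods to the rate. Here ∑xᵢ = 73 and n = 9, so shape 8.5→81.5 and rate 1.4→10.4.

Posterior: Gamma(shape=81.5, rate=10.4)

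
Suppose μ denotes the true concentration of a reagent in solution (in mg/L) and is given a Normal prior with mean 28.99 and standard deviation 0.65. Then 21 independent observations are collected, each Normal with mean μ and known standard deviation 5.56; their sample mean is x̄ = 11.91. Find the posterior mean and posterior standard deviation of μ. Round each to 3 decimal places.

Posterior mean ≈ 25.181; posterior SD ≈ 0.573

With known σ, the Normal prior is conjugate. Weight on the data is w = (n/σ²)/(n/σ² + 1/τ₀²) = 0.679313/(0.679313+2.36686) = 0.22301.
Posterior mean = w·x̄ + (1−w)·μ₀ = 0.22301·11.91 + 0.77699·28.99 = 25.181. Posterior variance = 1/(0.679313+2.36686) = 0.328280, so SD = 0.573.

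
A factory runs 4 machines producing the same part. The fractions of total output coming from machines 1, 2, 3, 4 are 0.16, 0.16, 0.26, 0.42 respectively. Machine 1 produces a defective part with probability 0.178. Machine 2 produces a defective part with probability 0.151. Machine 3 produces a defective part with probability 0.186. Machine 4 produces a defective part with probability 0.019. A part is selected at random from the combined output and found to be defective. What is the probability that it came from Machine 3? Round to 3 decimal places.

Tabulate prior·likelihood by source: [1] prior 0.16, lik 0.178, product 0.02848; [2] prior 0.16, lik 0.151, product 0.02416; [3] prior 0.26, lik 0.186, product 0.04836; [4] prior 0.42, lik 0.019, product 0.007980.
Normalizing constant = 0.10898; the posterior for Machine 3 is its product over the sum, 0.04836/0.10898 = 0.444.

Posterior probability ≈ 0.444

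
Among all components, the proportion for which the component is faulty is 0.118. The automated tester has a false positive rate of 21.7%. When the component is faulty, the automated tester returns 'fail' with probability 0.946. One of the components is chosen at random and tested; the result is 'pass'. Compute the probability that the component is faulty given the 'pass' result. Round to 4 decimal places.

Write H for 'the component is faulty'. Prior odds H:¬H = 0.118/0.882 = 0.13379. For the 'pass' outcome, the likelihood ratio is 0.054/0.783 = 0.068966.
Posterior odds = 0.13379 × 0.068966 = 0.0092267, so P(H|E) = 0.0092267/(1+0.0092267) = 0.0091.

P(H | E) ≈ 0.0091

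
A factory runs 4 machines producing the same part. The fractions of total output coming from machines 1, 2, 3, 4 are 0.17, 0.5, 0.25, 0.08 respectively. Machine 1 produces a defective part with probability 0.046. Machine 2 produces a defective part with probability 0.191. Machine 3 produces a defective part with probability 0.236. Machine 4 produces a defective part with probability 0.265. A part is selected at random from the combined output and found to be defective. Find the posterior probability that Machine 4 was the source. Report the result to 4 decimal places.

Posterior probability ≈ 0.1155

P(defective|M1) = 0.046; P(defective|M2) = 0.191; P(defective|M3) = 0.236; P(defective|M4) = 0.265.
Prior × likelihood for each source: 0.17·0.046=0.007820, 0.5·0.191=0.09550, 0.25·0.236=0.05900, 0.08·0.265=0.02120. Summing gives P(defective) = 0.18352.
P(Machine 4 | defective) = 0.02120 / 0.18352 = 0.1155.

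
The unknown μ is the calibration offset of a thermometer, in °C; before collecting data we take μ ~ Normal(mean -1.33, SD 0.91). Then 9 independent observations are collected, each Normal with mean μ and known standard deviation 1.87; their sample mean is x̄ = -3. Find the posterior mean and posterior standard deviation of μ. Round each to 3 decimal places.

Prior precision 1/τ₀² = 1/0.91² = 1.20758; data precision n/σ² = 9/1.87² = 2.57371.
Posterior precision = 1.20758 + 2.57371 = 3.78129, giving posterior SD = 1/√3.78129 = 0.514.
Posterior mean = (1.20758·-1.33 + 2.57371·-3) / 3.78129 = -2.467.

Posterior mean ≈ -2.467; posterior SD ≈ 0.514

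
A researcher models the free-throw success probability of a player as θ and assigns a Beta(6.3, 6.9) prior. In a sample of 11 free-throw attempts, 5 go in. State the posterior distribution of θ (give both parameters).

Posterior: Beta(11.3, 12.9)

The binomial likelihood is conjugate to the Beta prior: with 5 successes and 6 failures, the posterior is Beta(6.3+5, 6.9+6) = Beta(11.3, 12.9).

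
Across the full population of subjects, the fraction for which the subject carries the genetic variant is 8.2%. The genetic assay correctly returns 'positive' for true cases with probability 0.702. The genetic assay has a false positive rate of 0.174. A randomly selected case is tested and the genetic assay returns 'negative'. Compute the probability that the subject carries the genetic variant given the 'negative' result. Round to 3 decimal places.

P(H | E) ≈ 0.031

Write H for 'the subject carries the genetic variant'. Prior odds H:¬H = 0.082/0.918 = 0.089325. For the 'negative' outcome, the likelihood ratio is 0.298/0.826 = 0.36077.
Posterior odds = 0.089325 × 0.36077 = 0.032226, so P(H|E) = 0.032226/(1+0.032226) = 0.031.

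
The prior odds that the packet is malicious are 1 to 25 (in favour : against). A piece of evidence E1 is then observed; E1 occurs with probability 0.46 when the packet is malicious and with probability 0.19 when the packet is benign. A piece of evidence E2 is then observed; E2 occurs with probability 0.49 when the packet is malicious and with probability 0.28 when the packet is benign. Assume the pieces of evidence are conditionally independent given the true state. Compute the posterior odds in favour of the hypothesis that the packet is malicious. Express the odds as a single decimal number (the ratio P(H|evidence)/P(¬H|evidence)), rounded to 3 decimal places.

Prior odds = 1/25 = 0.040000. In log-odds, ln(0.040000) = -3.2189.
Add log likelihood ratios: ln(2.4211) + ln(1.7500) = 1.4438.
Posterior log-odds = -1.7751, so posterior odds = exp(-1.7751) = 0.16947.

Posterior odds ≈ 0.169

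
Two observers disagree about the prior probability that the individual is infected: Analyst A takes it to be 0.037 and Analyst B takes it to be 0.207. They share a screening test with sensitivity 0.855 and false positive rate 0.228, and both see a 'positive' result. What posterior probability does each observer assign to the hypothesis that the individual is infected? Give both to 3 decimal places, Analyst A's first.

Analyst A: 0.126; Analyst B: 0.495

The likelihood ratio for a 'positive' result is 0.855/0.228 = 3.7500.
Analyst A: prior odds 0.037/0.963 = 0.038422; posterior odds 0.14408; posterior probability 0.126.
Analyst B: prior odds 0.207/0.793 = 0.26103; posterior odds 0.97888; posterior probability 0.495.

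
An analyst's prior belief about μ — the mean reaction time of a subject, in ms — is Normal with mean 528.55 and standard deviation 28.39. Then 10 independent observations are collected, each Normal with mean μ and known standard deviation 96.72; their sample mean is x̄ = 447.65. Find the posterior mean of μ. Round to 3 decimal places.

Posterior mean ≈ 491.108

With known σ, the Normal prior is conjugate. Weight on the data is w = (n/σ²)/(n/σ² + 1/τ₀²) = 0.00106897/(0.00106897+0.00124071) = 0.46282.
Posterior mean = w·x̄ + (1−w)·μ₀ = 0.46282·447.65 + 0.53718·528.55 = 491.108.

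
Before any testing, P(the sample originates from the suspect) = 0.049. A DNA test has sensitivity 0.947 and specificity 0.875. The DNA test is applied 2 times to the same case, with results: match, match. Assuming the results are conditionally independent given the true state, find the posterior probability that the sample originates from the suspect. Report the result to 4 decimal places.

Let H be the event that the sample originates from the suspect; start with P(H) = 0.049. P('match'|H) = 0.947, P('match'|¬H) = 0.125.
Update on result 1 ('match'): P(H) ← 0.947·0.0490 / (0.947·0.0490 + 0.125·0.9510) = 0.046403/0.16528 = 0.2808.
Update on result 2 ('match'): P(H) ← 0.947·0.2808 / (0.947·0.2808 + 0.125·0.7192) = 0.26588/0.35578 = 0.7473.

Posterior P(H) ≈ 0.7473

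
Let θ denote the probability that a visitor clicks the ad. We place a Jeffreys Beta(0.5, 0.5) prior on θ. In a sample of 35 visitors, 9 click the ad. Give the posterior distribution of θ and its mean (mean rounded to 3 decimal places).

The binomial likelihood is conjugate to the Beta prior: with 9 successes and 26 failures, the posterior is Beta(0.5+9, 0.5+26) = Beta(9.5, 26.5).
Posterior mean = α/(α+β) = 9.5/36 = 0.264.

Posterior: Beta(9.5, 26.5); mean ≈ 0.264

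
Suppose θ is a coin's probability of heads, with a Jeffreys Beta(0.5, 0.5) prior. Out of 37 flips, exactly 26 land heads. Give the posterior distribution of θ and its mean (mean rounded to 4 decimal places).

Posterior: Beta(26.5, 11.5); mean ≈ 0.6974

Observing 26 successes and 11 failures updates Beta(0.5, 0.5) by adding the success and failure counts to the two shape parameters: α = 0.5+26 = 26.5, β = 0.5+11 = 11.5.
E[θ | data] = 26.5/(26.5+11.5) = 0.6974.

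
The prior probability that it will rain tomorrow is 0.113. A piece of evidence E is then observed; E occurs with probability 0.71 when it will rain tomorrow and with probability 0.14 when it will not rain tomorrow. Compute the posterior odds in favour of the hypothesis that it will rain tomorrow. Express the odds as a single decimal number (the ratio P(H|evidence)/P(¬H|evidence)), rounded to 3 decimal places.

Posterior odds ≈ 0.646

Prior odds = 0.113/(1−0.113) = 0.12740.
Likelihood ratio for E = 0.71/0.14 = 5.0714.
Posterior odds = prior odds × LR = 0.64608.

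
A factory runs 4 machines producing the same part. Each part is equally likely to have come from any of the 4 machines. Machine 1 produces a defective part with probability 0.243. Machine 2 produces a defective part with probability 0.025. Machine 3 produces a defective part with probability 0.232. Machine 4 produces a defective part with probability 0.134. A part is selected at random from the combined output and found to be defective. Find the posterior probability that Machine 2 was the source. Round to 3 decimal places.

Tabulate prior·likelihood by source: [1] prior 0.25, lik 0.243, product 0.06075; [2] prior 0.25, lik 0.025, product 0.006250; [3] prior 0.25, lik 0.232, product 0.05800; [4] prior 0.25, lik 0.134, product 0.03350.
Normalizing constant = 0.15850; the posterior for Machine 2 is its product over the sum, 0.006250/0.15850 = 0.039.

Posterior probability ≈ 0.039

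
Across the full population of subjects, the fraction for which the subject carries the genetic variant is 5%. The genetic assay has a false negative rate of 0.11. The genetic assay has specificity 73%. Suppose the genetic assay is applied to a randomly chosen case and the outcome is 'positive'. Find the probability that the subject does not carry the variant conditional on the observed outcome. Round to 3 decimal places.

Write H for 'the subject carries the genetic variant'. Prior odds H:¬H = 0.05/0.95 = 0.052632. For the 'positive' outcome, the likelihood ratio is 0.89/0.27 = 3.2963.
Posterior odds = 0.052632 × 3.2963 = 0.17349, so P(H|E) = 0.17349/(1+0.17349) = 0.148. Then P(¬H|E) = 1 − 0.148 = 0.852.

P(¬H | E) ≈ 0.852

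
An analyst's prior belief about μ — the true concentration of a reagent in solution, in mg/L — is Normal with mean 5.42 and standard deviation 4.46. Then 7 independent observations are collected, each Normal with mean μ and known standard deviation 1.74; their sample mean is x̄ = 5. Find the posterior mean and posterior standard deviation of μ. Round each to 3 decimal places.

With known σ, the Normal prior is conjugate. Weight on the data is w = (n/σ²)/(n/σ² + 1/τ₀²) = 2.31206/(2.31206+0.0502725) = 0.97872.
Posterior mean = w·x̄ + (1−w)·μ₀ = 0.97872·5 + 0.021281·5.42 = 5.009. Posterior variance = 1/(2.31206+0.0502725) = 0.423310, so SD = 0.651.

Posterior mean ≈ 5.009; posterior SD ≈ 0.651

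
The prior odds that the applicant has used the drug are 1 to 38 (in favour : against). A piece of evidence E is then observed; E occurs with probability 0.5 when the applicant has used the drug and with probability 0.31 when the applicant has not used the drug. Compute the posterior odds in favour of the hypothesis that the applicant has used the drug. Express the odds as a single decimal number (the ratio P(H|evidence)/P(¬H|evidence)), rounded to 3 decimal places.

Prior odds = 1/38 = 0.026316.
Likelihood ratio for E = 0.5/0.31 = 1.6129.
Posterior odds = prior odds × LR = 0.042445.

Posterior odds ≈ 0.042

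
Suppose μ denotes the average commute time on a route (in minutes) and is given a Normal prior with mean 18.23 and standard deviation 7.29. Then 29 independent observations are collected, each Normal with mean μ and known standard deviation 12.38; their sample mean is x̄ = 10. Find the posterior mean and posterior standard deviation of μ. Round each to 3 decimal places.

Posterior mean ≈ 10.744; posterior SD ≈ 2.192

Prior precision 1/τ₀² = 1/7.29² = 0.0188168; data precision n/σ² = 29/12.38² = 0.189215.
Posterior precision = 0.0188168 + 0.189215 = 0.208032, giving posterior SD = 1/√0.208032 = 2.192.
Posterior mean = (0.0188168·18.23 + 0.189215·10) / 0.208032 = 10.744.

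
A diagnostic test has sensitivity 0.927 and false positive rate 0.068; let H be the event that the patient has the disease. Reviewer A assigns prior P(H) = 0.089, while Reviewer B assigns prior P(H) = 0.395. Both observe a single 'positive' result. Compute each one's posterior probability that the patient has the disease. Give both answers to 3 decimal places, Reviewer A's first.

Reviewer A: 0.571; Reviewer B: 0.899

The likelihood ratio for a 'positive' result is 0.927/0.068 = 13.632.
Reviewer A: prior odds 0.089/0.911 = 0.097695; posterior odds 1.3318; posterior probability 0.571.
Reviewer B: prior odds 0.395/0.605 = 0.65289; posterior odds 8.9005; posterior probability 0.899.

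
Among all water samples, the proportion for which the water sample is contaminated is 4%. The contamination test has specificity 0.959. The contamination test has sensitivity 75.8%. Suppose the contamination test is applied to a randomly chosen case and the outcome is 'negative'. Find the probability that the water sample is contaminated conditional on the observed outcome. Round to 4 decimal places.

Let H be the event that the water sample is contaminated. P(H) = 0.04, so P(¬H) = 0.96. With E the 'negative' result, P(E|H) = 0.242 and P(E|¬H) = 0.959.
P(E) = 0.242·0.04 + 0.959·0.96 = 0.0096800 + 0.92064 = 0.93032.
By Bayes' theorem, P(H|E) = 0.0096800 / 0.93032 = 0.0104.

P(H | E) ≈ 0.0104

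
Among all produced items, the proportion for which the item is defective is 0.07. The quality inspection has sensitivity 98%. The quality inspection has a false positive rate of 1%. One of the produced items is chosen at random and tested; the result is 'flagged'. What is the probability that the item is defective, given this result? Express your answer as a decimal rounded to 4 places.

Let H be the event that the item is defective. P(H) = 0.07, so P(¬H) = 0.93. With E the 'flagged' result, P(E|H) = 0.98 and P(E|¬H) = 0.01.
P(E) = 0.98·0.07 + 0.01·0.93 = 0.068600 + 0.0093000 = 0.077900.
By Bayes' theorem, P(H|E) = 0.068600 / 0.077900 = 0.8806.

P(H | E) ≈ 0.8806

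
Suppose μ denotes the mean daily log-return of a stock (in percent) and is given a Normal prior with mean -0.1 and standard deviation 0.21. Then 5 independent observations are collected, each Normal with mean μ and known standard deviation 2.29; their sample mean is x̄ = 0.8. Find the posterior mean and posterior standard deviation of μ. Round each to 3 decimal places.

Posterior mean ≈ -0.064; posterior SD ≈ 0.206

With known σ, the Normal prior is conjugate. Weight on the data is w = (n/σ²)/(n/σ² + 1/τ₀²) = 0.953452/(0.953452+22.6757) = 0.040351.
Posterior mean = w·x̄ + (1−w)·μ₀ = 0.040351·0.8 + 0.95965·-0.1 = -0.064. Posterior variance = 1/(0.953452+22.6757) = 0.0423205, so SD = 0.206.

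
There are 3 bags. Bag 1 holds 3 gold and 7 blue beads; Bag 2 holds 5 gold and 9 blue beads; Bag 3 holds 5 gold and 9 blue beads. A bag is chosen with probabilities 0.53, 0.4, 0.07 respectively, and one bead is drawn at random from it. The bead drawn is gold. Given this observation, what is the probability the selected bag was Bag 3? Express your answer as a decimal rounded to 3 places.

Posterior probability ≈ 0.076

Tabulate prior·likelihood by source: [1] prior 0.53, lik 0.3, product 0.1590; [2] prior 0.4, lik 0.3571, product 0.1429; [3] prior 0.07, lik 0.3571, product 0.02500.
Normalizing constant = 0.32686; the posterior for Bag 3 is its product over the sum, 0.02500/0.32686 = 0.076.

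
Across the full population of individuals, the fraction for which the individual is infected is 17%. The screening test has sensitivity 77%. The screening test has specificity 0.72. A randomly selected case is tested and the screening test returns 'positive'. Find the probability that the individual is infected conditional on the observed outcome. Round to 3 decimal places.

P(H | E) ≈ 0.360

Write H for 'the individual is infected'. Prior odds H:¬H = 0.17/0.83 = 0.20482. For the 'positive' outcome, the likelihood ratio is 0.77/0.28 = 2.7500.
Posterior odds = 0.20482 × 2.7500 = 0.56325, so P(H|E) = 0.56325/(1+0.56325) = 0.360.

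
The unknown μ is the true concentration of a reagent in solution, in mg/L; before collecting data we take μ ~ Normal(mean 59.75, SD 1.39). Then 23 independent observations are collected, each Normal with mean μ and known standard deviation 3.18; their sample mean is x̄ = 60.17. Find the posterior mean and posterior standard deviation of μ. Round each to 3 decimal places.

Posterior mean ≈ 60.092; posterior SD ≈ 0.598

With known σ, the Normal prior is conjugate. Weight on the data is w = (n/σ²)/(n/σ² + 1/τ₀²) = 2.27444/(2.27444+0.517572) = 0.81462.
Posterior mean = w·x̄ + (1−w)·μ₀ = 0.81462·60.17 + 0.18538·59.75 = 60.092. Posterior variance = 1/(2.27444+0.517572) = 0.358165, so SD = 0.598.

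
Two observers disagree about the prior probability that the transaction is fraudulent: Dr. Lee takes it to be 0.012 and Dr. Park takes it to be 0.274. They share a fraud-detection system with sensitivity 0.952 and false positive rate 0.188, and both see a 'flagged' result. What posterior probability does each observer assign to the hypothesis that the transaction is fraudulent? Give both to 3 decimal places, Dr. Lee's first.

The likelihood ratio for a 'flagged' result is 0.952/0.188 = 5.0638.
Dr. Lee: prior odds 0.012/0.988 = 0.012146; posterior odds 0.061504; posterior probability 0.058.
Dr. Park: prior odds 0.274/0.726 = 0.37741; posterior odds 1.9111; posterior probability 0.656.

Dr. Lee: 0.058; Dr. Park: 0.656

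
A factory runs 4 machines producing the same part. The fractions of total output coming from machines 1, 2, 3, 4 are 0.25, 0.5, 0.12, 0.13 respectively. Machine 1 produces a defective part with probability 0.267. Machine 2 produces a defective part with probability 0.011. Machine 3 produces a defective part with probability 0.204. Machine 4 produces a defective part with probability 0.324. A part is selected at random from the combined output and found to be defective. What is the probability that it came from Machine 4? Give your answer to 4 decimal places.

Posterior probability ≈ 0.3033

P(defective|M1) = 0.267; P(defective|M2) = 0.011; P(defective|M3) = 0.204; P(defective|M4) = 0.324.
Prior × likelihood for each source: 0.25·0.267=0.06675, 0.5·0.011=0.005500, 0.12·0.204=0.02448, 0.13·0.324=0.04212. Summing gives P(defective) = 0.13885.
P(Machine 4 | defective) = 0.04212 / 0.13885 = 0.3033.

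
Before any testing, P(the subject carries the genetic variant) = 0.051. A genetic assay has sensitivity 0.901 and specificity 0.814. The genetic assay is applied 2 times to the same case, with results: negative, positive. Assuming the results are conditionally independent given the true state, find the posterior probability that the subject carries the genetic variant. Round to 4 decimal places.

Posterior P(H) ≈ 0.0307

With H the event that the subject carries the genetic variant, the joint likelihood of the observed sequence is P(data|H) = 0.099·0.901 = 0.089199 and P(data|¬H) = 0.814·0.186 = 0.15140.
Bayes: P(H|data) = 0.051·0.089199 / (0.051·0.089199 + 0.949·0.15140) = 0.0045491/0.14823 = 0.0307.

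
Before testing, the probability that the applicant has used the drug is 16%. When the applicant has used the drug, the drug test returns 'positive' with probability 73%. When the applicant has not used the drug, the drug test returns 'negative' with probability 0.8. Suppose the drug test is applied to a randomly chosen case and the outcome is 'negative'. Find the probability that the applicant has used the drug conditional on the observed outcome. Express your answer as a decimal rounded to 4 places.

Let H be the event that the applicant has used the drug. P(H) = 0.16, so P(¬H) = 0.84. With E the 'negative' result, P(E|H) = 0.27 and P(E|¬H) = 0.8.
P(E) = 0.27·0.16 + 0.8·0.84 = 0.043200 + 0.67200 = 0.71520.
By Bayes' theorem, P(H|E) = 0.043200 / 0.71520 = 0.0604.

P(H | E) ≈ 0.0604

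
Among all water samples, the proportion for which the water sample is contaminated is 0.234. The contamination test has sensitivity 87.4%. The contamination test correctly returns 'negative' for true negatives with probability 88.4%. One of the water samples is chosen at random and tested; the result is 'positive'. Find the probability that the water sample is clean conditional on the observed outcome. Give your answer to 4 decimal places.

P(¬H | E) ≈ 0.3029

Write H for 'the water sample is contaminated'. Prior odds H:¬H = 0.234/0.766 = 0.30548. For the 'positive' outcome, the likelihood ratio is 0.874/0.116 = 7.5345.
Posterior odds = 0.30548 × 7.5345 = 2.3017, so P(H|E) = 2.3017/(1+2.3017) = 0.6971. Then P(¬H|E) = 1 − 0.6971 = 0.3029.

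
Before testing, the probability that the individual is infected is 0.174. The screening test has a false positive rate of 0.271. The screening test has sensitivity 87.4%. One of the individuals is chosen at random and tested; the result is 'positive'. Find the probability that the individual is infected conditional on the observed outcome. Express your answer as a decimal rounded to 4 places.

P(H | E) ≈ 0.4045

Write H for 'the individual is infected'. Prior odds H:¬H = 0.174/0.826 = 0.21065. For the 'positive' outcome, the likelihood ratio is 0.874/0.271 = 3.2251.
Posterior odds = 0.21065 × 3.2251 = 0.67938, so P(H|E) = 0.67938/(1+0.67938) = 0.4045.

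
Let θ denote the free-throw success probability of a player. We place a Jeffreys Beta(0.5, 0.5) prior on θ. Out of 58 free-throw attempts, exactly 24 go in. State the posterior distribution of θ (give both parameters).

The binomial likelihood is conjugate to the Beta prior: with 24 successes and 34 failures, the posterior is Beta(0.5+24, 0.5+34) = Beta(24.5, 34.5).

Posterior: Beta(24.5, 34.5)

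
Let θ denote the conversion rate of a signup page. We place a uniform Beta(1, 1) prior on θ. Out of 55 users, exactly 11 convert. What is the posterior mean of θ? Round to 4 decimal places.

Observing 11 successes and 44 failures updates Beta(1, 1) by adding the success and failure counts to the two shape parameters: α = 1+11 = 12, β = 1+44 = 45.
Posterior mean = α/(α+β) = 12/57 = 0.2105.

Posterior mean ≈ 0.2105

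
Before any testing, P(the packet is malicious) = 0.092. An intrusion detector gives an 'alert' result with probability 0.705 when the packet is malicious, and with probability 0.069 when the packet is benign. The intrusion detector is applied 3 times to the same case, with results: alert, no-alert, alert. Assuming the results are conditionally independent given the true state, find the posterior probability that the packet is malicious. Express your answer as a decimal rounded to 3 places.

With H the event that the packet is malicious, the joint likelihood of the observed sequence is P(data|H) = 0.705·0.295·0.705 = 0.14662 and P(data|¬H) = 0.069·0.931·0.069 = 0.0044325.
Bayes: P(H|data) = 0.092·0.14662 / (0.092·0.14662 + 0.908·0.0044325) = 0.013489/0.017514 = 0.7702.

Posterior P(H) ≈ 0.770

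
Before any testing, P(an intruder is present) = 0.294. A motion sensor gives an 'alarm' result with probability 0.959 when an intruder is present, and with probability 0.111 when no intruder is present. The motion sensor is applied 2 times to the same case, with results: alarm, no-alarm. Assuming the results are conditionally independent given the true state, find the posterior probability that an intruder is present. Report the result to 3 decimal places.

Posterior P(H) ≈ 0.142

With H the event that an intruder is present, the joint likelihood of the observed sequence is P(data|H) = 0.959·0.041 = 0.039319 and P(data|¬H) = 0.111·0.889 = 0.098679.
Bayes: P(H|data) = 0.294·0.039319 / (0.294·0.039319 + 0.706·0.098679) = 0.011560/0.081227 = 0.1423.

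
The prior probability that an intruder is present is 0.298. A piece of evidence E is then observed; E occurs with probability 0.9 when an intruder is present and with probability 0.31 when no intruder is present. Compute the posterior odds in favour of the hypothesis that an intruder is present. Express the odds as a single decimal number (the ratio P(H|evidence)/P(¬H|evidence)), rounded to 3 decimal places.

Prior odds = 0.298/(1−0.298) = 0.42450. In log-odds, ln(0.42450) = -0.85684.
Add log likelihood ratio: ln(2.9032) = 1.0658.
Posterior log-odds = 0.20898, so posterior odds = exp(0.20898) = 1.2324.

Posterior odds ≈ 1.232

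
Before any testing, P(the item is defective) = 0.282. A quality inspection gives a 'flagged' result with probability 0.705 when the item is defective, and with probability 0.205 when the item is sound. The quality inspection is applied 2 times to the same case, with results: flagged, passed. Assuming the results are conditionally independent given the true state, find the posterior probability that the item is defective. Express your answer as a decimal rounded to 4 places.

Let H be the event that the item is defective; start with P(H) = 0.282. P('flagged'|H) = 0.705, P('flagged'|¬H) = 0.205.
Update on result 1 ('flagged'): P(H) ← 0.705·0.2820 / (0.705·0.2820 + 0.205·0.7180) = 0.19881/0.34600 = 0.5746.
Update on result 2 ('passed'): P(H) ← 0.295·0.5746 / (0.295·0.5746 + 0.795·0.4254) = 0.16951/0.50770 = 0.3339.

Posterior P(H) ≈ 0.3339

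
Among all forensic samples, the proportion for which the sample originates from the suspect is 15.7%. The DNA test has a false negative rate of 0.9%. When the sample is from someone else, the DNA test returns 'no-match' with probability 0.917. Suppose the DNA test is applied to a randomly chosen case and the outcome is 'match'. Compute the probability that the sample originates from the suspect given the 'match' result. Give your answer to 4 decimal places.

Let H be the event that the sample originates from the suspect. P(H) = 0.157, so P(¬H) = 0.843. With E the 'match' result, P(E|H) = 0.991 and P(E|¬H) = 0.083.
P(E) = 0.991·0.157 + 0.083·0.843 = 0.15559 + 0.069969 = 0.22556.
By Bayes' theorem, P(H|E) = 0.15559 / 0.22556 = 0.6898.

P(H | E) ≈ 0.6898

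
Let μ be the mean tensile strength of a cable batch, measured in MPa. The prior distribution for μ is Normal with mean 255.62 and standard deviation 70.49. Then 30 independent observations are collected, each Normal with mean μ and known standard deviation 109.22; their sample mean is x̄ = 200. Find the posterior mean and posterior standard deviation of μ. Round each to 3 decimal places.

Posterior mean ≈ 204.121; posterior SD ≈ 19.188

With known σ, the Normal prior is conjugate. Weight on the data is w = (n/σ²)/(n/σ² + 1/τ₀²) = 0.00251488/(0.00251488+0.00020125) = 0.92590.
Posterior mean = w·x̄ + (1−w)·μ₀ = 0.92590·200 + 0.074096·255.62 = 204.121. Posterior variance = 1/(0.00251488+0.00020125) = 368.171, so SD = 19.188.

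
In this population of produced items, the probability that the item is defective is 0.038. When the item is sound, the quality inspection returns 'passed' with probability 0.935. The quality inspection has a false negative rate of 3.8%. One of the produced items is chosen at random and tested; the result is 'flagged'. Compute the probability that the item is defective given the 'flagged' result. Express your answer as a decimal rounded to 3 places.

P(H | E) ≈ 0.369

Let H be the event that the item is defective. P(H) = 0.038, so P(¬H) = 0.962. With E the 'flagged' result, P(E|H) = 0.962 and P(E|¬H) = 0.065.
P(E) = 0.962·0.038 + 0.065·0.962 = 0.036556 + 0.062530 = 0.099086.
By Bayes' theorem, P(H|E) = 0.036556 / 0.099086 = 0.369.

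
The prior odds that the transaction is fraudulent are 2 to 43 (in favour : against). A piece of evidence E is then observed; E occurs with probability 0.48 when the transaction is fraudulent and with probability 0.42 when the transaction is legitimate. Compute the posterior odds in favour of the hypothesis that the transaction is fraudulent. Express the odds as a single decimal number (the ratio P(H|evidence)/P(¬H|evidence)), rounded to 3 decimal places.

Prior odds = 2/43 = 0.046512.
Likelihood ratio for E = 0.48/0.42 = 1.1429.
Posterior odds = prior odds × LR = 0.053156.

Posterior odds ≈ 0.053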